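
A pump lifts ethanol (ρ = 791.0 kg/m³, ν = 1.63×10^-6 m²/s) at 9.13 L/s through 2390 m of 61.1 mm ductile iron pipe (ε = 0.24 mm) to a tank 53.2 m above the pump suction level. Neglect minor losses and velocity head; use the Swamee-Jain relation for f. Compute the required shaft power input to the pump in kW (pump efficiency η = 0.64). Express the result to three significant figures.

P_shaft ≈ 68.9 kW

V = 4Q/(πD²) = 3.114 m/s; Re = 1.17×10^5; ε/D = 0.00393; f = 0.02945
h_f = f(L/D)V²/2g = 569.2 m
Total head H = z + h_f = 53.2 + 569.2 = 622.4 m
P_hyd = ρgQH = 791.0·9.81·0.00913·622.4 = 44.10 kW
P_shaft = P_hyd/η = 44.10/0.64 = 68.90 kW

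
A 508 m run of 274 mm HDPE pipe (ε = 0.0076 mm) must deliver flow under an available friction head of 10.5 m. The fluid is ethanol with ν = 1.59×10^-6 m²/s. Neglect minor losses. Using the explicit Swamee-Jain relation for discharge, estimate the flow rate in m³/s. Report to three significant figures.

Q ≈ 0.169 m³/s

Swamee-Jain (Type II): Q = -0.965·√(gD⁵h_f/L)·ln[ε/(3.7D) + √(3.17ν²L/(gD³h_f))]
√(gD⁵h_f/L) = √(9.81·0.274⁵·10.5/508) = 0.01770
ε/(3.7D) = 7.50×10^-6; √(3.17ν²L/(gD³h_f)) = 4.38×10^-5
Q = -0.965·0.01770·ln(5.133×10^-5) = 0.1687 m³/s
Check: V = 2.86 m/s, Re = 4.93×10^5, f = 0.01355, h_f = 10.5 m ≈ 10.5 m ✓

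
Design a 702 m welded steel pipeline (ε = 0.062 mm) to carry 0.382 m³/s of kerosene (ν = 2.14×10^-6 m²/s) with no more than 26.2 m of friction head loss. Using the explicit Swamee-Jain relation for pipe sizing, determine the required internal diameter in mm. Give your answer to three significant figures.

D ≈ 348 mm

Swamee-Jain (Type III): D = 0.66·[ε^1.25·(LQ²/(gh_f))^4.75 + ν·Q^9.4·(L/(gh_f))^5.2]^0.04
LQ²/(gh_f) = 0.3986; L/(gh_f) = 2.731
Term 1 = ε^1.25·(…)^4.75 = 6.96×10^-8; Term 2 = ν·Q^9.4·(…)^5.2 = 4.69×10^-8
D = 0.66·(6.96×10^-8 + 4.69×10^-8)^0.04 = 0.3485 m = 348 mm
Check: V = 4.00 m/s, Re = 6.52×10^5, f = 0.01496, h_f = 24.6 m ≈ 26.2 m ✓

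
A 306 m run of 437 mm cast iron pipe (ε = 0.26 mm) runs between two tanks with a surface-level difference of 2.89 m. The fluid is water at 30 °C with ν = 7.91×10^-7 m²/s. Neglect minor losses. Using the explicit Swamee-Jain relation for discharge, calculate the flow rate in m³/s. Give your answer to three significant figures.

Swamee-Jain (Type II): Q = -0.965·√(gD⁵h_f/L)·ln[ε/(3.7D) + √(3.17ν²L/(gD³h_f))]
√(gD⁵h_f/L) = √(9.81·0.437⁵·2.89/306) = 0.03843
ε/(3.7D) = 1.61×10^-4; √(3.17ν²L/(gD³h_f)) = 1.60×10^-5
Q = -0.965·0.03843·ln(1.768×10^-4) = 0.3204 m³/s
Check: V = 2.14 m/s, Re = 1.18×10^6, f = 0.01784, h_f = 2.91 m ≈ 2.89 m ✓

Q ≈ 0.320 m³/s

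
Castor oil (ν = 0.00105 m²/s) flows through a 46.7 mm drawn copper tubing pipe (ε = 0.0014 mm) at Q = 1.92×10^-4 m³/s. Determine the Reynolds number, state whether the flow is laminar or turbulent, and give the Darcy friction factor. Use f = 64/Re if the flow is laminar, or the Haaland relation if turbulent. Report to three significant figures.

Re ≈ 4.99; laminar; f = 64/Re ≈ 12.8

V = 4Q/(πD²) = 0.1121 m/s
Re = VD/ν = 0.1121·0.0467/0.00105 = 4.99
Re < 2300 → laminar → f = 64/Re = 12.84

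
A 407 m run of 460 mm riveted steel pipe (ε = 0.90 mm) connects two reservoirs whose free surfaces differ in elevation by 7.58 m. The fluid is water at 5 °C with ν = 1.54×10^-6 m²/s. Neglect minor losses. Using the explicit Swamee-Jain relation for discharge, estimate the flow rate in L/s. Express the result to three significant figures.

Swamee-Jain (Type II): Q = -0.965·√(gD⁵h_f/L)·ln[ε/(3.7D) + √(3.17ν²L/(gD³h_f))]
√(gD⁵h_f/L) = √(9.81·0.460⁵·7.58/407) = 0.06134
ε/(3.7D) = 5.29×10^-4; √(3.17ν²L/(gD³h_f)) = 2.06×10^-5
Q = -0.965·0.06134·ln(5.494×10^-4) = 0.4444 m³/s
Check: V = 2.67 m/s, Re = 7.99×10^5, f = 0.02361, h_f = 7.61 m ≈ 7.58 m ✓

Q ≈ 444 L/s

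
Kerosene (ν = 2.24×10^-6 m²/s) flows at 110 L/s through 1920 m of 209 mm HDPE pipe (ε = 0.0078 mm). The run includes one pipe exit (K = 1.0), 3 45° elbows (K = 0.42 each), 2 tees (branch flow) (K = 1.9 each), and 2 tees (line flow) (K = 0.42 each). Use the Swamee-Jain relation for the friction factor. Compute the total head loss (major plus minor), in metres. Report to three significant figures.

H_L ≈ 74.9 m

V = 4Q/(πD²) = 3.206 m/s; V²/2g = 0.5240 m
Re = 2.99×10^5, ε/D = 3.73×10^-5 → f = 0.01481 (Swamee-Jain)
Major: h_f = f(L/D)·V²/2g = 0.01481·9187·0.5240 = 71.27 m
Minor: ΣK = 6.90; h_m = ΣK·V²/2g = 3.616 m
Total H_L = 71.27 + 3.616 = 74.89 m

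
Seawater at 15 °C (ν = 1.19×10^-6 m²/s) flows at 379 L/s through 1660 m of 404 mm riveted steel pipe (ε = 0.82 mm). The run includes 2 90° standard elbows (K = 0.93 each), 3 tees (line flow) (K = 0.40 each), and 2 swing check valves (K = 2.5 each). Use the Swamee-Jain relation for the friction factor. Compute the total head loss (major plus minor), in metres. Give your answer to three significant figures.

V = 4Q/(πD²) = 2.957 m/s; V²/2g = 0.4455 m
Re = 1.00×10^6, ε/D = 0.00203 → f = 0.02377 (Swamee-Jain)
Major: h_f = f(L/D)·V²/2g = 0.02377·4109·0.4455 = 43.51 m
Minor: ΣK = 8.06; h_m = ΣK·V²/2g = 3.591 m
Total H_L = 43.51 + 3.591 = 47.10 m

H_L ≈ 47.1 m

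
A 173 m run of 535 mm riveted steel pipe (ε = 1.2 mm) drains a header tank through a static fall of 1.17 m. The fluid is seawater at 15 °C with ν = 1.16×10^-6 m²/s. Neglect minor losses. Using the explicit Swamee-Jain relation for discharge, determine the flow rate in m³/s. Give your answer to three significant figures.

Q ≈ 0.384 m³/s

Swamee-Jain (Type II): Q = -0.965·√(gD⁵h_f/L)·ln[ε/(3.7D) + √(3.17ν²L/(gD³h_f))]
√(gD⁵h_f/L) = √(9.81·0.535⁵·1.17/173) = 0.05392
ε/(3.7D) = 6.06×10^-4; √(3.17ν²L/(gD³h_f)) = 2.05×10^-5
Q = -0.965·0.05392·ln(6.267×10^-4) = 0.3838 m³/s
Check: V = 1.71 m/s, Re = 7.87×10^5, f = 0.02445, h_f = 1.17 m ≈ 1.17 m ✓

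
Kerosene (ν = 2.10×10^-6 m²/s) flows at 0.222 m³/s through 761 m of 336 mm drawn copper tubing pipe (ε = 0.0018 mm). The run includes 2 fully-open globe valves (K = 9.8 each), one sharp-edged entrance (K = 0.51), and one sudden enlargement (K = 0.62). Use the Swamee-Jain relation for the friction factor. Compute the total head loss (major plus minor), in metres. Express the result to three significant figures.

V = 4Q/(πD²) = 2.504 m/s; V²/2g = 0.3195 m
Re = 4.01×10^5, ε/D = 5.36×10^-6 → f = 0.01370 (Swamee-Jain)
Major: h_f = f(L/D)·V²/2g = 0.01370·2265·0.3195 = 9.915 m
Minor: ΣK = 20.7; h_m = ΣK·V²/2g = 6.623 m
Total H_L = 9.915 + 6.623 = 16.54 m

H_L ≈ 16.5 m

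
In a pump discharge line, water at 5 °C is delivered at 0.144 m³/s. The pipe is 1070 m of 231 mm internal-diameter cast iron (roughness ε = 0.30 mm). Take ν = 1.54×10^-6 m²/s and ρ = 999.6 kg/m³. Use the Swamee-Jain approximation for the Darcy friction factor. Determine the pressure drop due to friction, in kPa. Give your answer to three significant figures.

Δp ≈ 589 kPa

V = 4Q/(πD²) = 4·0.144/(π·0.231²) = 3.436 m/s
Re = VD/ν = 3.436·0.231/1.54×10^-6 = 5.15×10^5 → turbulent
ε/D = 0.30/231 = 0.00130
Swamee-Jain: f = 0.02155
h_f = f(L/D)V²/(2g) = 0.02155·(1070/0.231)·3.436²/(2·9.81) = 60.06 m
Δp = ρg·h_f = 999.6·9.81·60.06 = 588.9 kPa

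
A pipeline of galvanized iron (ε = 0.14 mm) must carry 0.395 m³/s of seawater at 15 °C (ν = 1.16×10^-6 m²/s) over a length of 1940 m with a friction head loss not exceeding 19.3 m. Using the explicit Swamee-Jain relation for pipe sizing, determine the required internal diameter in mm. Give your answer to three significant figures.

Swamee-Jain (Type III): D = 0.66·[ε^1.25·(LQ²/(gh_f))^4.75 + ν·Q^9.4·(L/(gh_f))^5.2]^0.04
LQ²/(gh_f) = 1.599; L/(gh_f) = 10.25
Term 1 = ε^1.25·(…)^4.75 = 1.41×10^-4; Term 2 = ν·Q^9.4·(…)^5.2 = 3.37×10^-5
D = 0.66·(1.41×10^-4 + 3.37×10^-5)^0.04 = 0.4670 m = 467 mm
Check: V = 2.31 m/s, Re = 9.28×10^5, f = 0.01581, h_f = 17.8 m ≈ 19.3 m ✓

D ≈ 467 mm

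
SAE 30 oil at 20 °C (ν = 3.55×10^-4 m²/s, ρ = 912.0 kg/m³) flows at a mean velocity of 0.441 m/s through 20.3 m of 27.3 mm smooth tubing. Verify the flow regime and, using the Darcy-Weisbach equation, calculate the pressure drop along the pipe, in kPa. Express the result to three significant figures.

Re = VD/ν = 0.441·0.02730/3.55×10^-4 = 33.9 → laminar (Re < 2300)
f = 64/Re = 1.887
h_f = f(L/D)V²/(2g) = 1.887·(20.3/0.02730)·0.441²/(2·9.81) = 13.91 m
Δp = ρg·h_f = 912.0·9.81·13.91 = 124.4 kPa

Δp ≈ 124 kPa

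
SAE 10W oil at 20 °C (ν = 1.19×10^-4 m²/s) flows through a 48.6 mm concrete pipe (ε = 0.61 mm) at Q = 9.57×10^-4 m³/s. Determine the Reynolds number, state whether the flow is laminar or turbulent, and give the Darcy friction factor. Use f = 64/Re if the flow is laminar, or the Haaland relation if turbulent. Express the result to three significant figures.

V = 4Q/(πD²) = 0.5159 m/s
Re = VD/ν = 0.5159·0.0486/1.19×10^-4 = 211
Re < 2300 → laminar → f = 64/Re = 0.3038

Re ≈ 211; laminar; f = 64/Re ≈ 0.304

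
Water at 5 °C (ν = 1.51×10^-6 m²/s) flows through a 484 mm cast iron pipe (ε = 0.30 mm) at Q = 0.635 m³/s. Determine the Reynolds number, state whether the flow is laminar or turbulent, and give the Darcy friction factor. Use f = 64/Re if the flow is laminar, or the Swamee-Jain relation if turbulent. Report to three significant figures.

V = 4Q/(πD²) = 3.451 m/s
Re = VD/ν = 3.451·0.484/1.51×10^-6 = 1.11×10^6
Re > 4000 → turbulent; ε/D = 6.20×10^-4
Swamee-Jain: f = 0.01802

Re ≈ 1.11×10^6; turbulent; f ≈ 0.0180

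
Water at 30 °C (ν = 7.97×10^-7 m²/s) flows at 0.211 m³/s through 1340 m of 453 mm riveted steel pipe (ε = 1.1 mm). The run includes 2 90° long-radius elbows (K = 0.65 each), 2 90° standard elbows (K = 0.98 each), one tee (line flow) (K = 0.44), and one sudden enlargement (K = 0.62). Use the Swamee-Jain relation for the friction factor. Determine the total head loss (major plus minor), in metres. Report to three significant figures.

H_L ≈ 6.83 m

V = 4Q/(πD²) = 1.309 m/s; V²/2g = 0.08736 m
Re = 7.44×10^5, ε/D = 0.00243 → f = 0.02498 (Swamee-Jain)
Major: h_f = f(L/D)·V²/2g = 0.02498·2958·0.08736 = 6.455 m
Minor: ΣK = 4.32; h_m = ΣK·V²/2g = 0.3774 m
Total H_L = 6.455 + 0.3774 = 6.832 m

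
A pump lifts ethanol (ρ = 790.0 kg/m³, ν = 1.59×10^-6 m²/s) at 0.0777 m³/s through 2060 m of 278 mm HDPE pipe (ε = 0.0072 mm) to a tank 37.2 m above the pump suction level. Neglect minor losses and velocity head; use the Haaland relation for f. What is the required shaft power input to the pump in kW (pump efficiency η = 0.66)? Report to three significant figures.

V = 4Q/(πD²) = 1.280 m/s; Re = 2.24×10^5; ε/D = 2.59×10^-5; f = 0.01534
h_f = f(L/D)V²/2g = 9.495 m
Total head H = z + h_f = 37.2 + 9.495 = 46.70 m
P_hyd = ρgQH = 790.0·9.81·0.0777·46.70 = 28.12 kW
P_shaft = P_hyd/η = 28.12/0.66 = 42.60 kW

P_shaft ≈ 42.6 kW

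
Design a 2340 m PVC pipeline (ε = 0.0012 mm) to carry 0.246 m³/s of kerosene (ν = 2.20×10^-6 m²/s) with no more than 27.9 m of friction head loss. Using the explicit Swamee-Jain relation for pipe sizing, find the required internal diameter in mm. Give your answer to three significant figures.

Swamee-Jain (Type III): D = 0.66·[ε^1.25·(LQ²/(gh_f))^4.75 + ν·Q^9.4·(L/(gh_f))^5.2]^0.04
LQ²/(gh_f) = 0.5174; L/(gh_f) = 8.550
Term 1 = ε^1.25·(…)^4.75 = 1.74×10^-9; Term 2 = ν·Q^9.4·(…)^5.2 = 2.91×10^-7
D = 0.66·(1.74×10^-9 + 2.91×10^-7)^0.04 = 0.3616 m = 362 mm
Check: V = 2.40 m/s, Re = 3.94×10^5, f = 0.01371, h_f = 26.0 m ≈ 27.9 m ✓

D ≈ 362 mm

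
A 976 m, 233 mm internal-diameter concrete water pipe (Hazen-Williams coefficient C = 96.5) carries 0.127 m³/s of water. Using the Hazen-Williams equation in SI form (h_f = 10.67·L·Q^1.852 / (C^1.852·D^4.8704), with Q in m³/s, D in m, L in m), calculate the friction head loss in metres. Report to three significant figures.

h_f ≈ 58.0 m

h_f = 10.67·976·0.127^1.852 / (96.5^1.852·0.233^4.8704) = 58.04 m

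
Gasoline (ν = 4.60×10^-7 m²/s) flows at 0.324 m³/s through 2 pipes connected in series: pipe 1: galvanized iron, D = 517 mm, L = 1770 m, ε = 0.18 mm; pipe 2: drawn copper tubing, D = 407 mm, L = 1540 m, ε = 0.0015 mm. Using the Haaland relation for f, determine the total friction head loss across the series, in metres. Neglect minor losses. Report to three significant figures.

Pipe 1: V = 1.543 m/s, Re = 1.73×10^6, ε/D = 3.48×10^-4, f = 0.01579, h_1 = f(L/D)V²/2g = 6.563 m
Pipe 2: V = 2.490 m/s, Re = 2.20×10^6, ε/D = 3.69×10^-6, f = 0.01030, h_2 = f(L/D)V²/2g = 12.32 m
Series → Q common, losses add: H = Σh = 18.88 m

H ≈ 18.9 m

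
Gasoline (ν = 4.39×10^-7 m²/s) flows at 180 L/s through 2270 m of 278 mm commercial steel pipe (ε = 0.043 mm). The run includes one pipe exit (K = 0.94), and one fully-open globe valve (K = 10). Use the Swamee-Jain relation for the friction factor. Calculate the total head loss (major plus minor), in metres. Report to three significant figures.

V = 4Q/(πD²) = 2.965 m/s; V²/2g = 0.4482 m
Re = 1.88×10^6, ε/D = 1.55×10^-4 → f = 0.01377 (Swamee-Jain)
Major: h_f = f(L/D)·V²/2g = 0.01377·8165·0.4482 = 50.38 m
Minor: ΣK = 10.9; h_m = ΣK·V²/2g = 4.903 m
Total H_L = 50.38 + 4.903 = 55.29 m

H_L ≈ 55.3 m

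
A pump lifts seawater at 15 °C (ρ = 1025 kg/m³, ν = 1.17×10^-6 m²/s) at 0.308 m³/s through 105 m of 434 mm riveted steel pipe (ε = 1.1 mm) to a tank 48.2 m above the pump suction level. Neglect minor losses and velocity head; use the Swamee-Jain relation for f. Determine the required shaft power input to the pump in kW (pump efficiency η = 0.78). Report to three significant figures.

P_shaft ≈ 197 kW

V = 4Q/(πD²) = 2.082 m/s; Re = 7.72×10^5; ε/D = 0.00253; f = 0.02525
h_f = f(L/D)V²/2g = 1.350 m
Total head H = z + h_f = 48.2 + 1.350 = 49.55 m
P_hyd = ρgQH = 1025·9.81·0.308·49.55 = 153.5 kW
P_shaft = P_hyd/η = 153.5/0.78 = 196.7 kW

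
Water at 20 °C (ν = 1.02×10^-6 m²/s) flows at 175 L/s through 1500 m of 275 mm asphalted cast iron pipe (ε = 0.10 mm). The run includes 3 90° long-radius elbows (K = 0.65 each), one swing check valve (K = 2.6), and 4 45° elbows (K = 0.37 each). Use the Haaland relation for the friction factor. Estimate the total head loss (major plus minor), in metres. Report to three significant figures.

V = 4Q/(πD²) = 2.946 m/s; V²/2g = 0.4425 m
Re = 7.94×10^5, ε/D = 3.64×10^-4 → f = 0.01628 (Haaland)
Major: h_f = f(L/D)·V²/2g = 0.01628·5455·0.4425 = 39.30 m
Minor: ΣK = 6.03; h_m = ΣK·V²/2g = 2.668 m
Total H_L = 39.30 + 2.668 = 41.97 m

H_L ≈ 42.0 m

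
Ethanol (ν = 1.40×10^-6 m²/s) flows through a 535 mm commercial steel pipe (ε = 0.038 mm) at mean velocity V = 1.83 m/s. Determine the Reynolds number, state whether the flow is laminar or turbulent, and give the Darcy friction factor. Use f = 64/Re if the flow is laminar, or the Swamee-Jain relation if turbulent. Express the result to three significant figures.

Re ≈ 6.99×10^5; turbulent; f ≈ 0.0136

Re = VD/ν = 1.830·0.535/1.40×10^-6 = 6.99×10^5
Re > 4000 → turbulent; ε/D = 7.10×10^-5
Swamee-Jain: f = 0.01355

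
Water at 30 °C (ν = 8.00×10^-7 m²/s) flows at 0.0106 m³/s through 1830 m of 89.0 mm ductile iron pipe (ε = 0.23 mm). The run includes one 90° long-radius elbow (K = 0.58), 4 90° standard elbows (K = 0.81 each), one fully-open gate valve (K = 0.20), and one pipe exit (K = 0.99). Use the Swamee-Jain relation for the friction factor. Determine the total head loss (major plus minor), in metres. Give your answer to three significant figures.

H_L ≈ 80.1 m

V = 4Q/(πD²) = 1.704 m/s; V²/2g = 0.1480 m
Re = 1.90×10^5, ε/D = 0.00258 → f = 0.02607 (Swamee-Jain)
Major: h_f = f(L/D)·V²/2g = 0.02607·20562·0.1480 = 79.32 m
Minor: ΣK = 5.01; h_m = ΣK·V²/2g = 0.7413 m
Total H_L = 79.32 + 0.7413 = 80.06 m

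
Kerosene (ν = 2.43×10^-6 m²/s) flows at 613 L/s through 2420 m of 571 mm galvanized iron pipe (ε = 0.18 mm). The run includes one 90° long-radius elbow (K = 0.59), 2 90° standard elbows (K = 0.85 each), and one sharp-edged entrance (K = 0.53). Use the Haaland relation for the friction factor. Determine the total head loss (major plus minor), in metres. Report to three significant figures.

H_L ≈ 20.8 m

V = 4Q/(πD²) = 2.394 m/s; V²/2g = 0.2921 m
Re = 5.63×10^5, ε/D = 3.15×10^-4 → f = 0.01616 (Haaland)
Major: h_f = f(L/D)·V²/2g = 0.01616·4238·0.2921 = 20.01 m
Minor: ΣK = 2.82; h_m = ΣK·V²/2g = 0.8237 m
Total H_L = 20.01 + 0.8237 = 20.83 m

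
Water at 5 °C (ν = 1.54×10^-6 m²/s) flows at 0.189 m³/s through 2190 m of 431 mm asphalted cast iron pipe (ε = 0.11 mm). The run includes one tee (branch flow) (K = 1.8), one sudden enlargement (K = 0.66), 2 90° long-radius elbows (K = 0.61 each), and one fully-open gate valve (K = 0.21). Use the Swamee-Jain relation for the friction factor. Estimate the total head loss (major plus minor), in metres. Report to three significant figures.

H_L ≈ 7.48 m

V = 4Q/(πD²) = 1.295 m/s; V²/2g = 0.08553 m
Re = 3.63×10^5, ε/D = 2.55×10^-4 → f = 0.01644 (Swamee-Jain)
Major: h_f = f(L/D)·V²/2g = 0.01644·5081·0.08553 = 7.144 m
Minor: ΣK = 3.89; h_m = ΣK·V²/2g = 0.3327 m
Total H_L = 7.144 + 0.3327 = 7.477 m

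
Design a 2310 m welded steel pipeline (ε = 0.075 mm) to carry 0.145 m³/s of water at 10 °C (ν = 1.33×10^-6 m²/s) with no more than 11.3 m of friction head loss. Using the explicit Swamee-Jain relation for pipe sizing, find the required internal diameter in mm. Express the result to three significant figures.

D ≈ 360 mm

Swamee-Jain (Type III): D = 0.66·[ε^1.25·(LQ²/(gh_f))^4.75 + ν·Q^9.4·(L/(gh_f))^5.2]^0.04
LQ²/(gh_f) = 0.4381; L/(gh_f) = 20.84
Term 1 = ε^1.25·(…)^4.75 = 1.38×10^-7; Term 2 = ν·Q^9.4·(…)^5.2 = 1.26×10^-7
D = 0.66·(1.38×10^-7 + 1.26×10^-7)^0.04 = 0.3601 m = 360 mm
Check: V = 1.42 m/s, Re = 3.85×10^5, f = 0.01596, h_f = 10.6 m ≈ 11.3 m ✓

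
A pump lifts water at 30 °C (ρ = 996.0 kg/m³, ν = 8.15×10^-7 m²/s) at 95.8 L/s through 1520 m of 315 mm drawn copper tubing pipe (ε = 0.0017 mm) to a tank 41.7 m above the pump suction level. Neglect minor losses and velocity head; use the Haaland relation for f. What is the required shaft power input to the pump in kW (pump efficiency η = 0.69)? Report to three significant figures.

P_shaft ≈ 63.2 kW

V = 4Q/(πD²) = 1.229 m/s; Re = 4.75×10^5; ε/D = 5.40×10^-6; f = 0.01324
h_f = f(L/D)V²/2g = 4.921 m
Total head H = z + h_f = 41.7 + 4.921 = 46.62 m
P_hyd = ρgQH = 996.0·9.81·0.0958·46.62 = 43.64 kW
P_shaft = P_hyd/η = 43.64/0.69 = 63.24 kW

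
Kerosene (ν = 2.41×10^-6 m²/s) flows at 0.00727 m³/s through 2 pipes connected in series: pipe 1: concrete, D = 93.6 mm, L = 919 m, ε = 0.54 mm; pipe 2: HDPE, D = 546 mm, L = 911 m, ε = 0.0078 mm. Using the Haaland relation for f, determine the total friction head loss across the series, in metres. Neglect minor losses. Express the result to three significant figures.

Pipe 1: V = 1.057 m/s, Re = 4.10×10^4, ε/D = 0.00577, f = 0.03363, h_1 = f(L/D)V²/2g = 18.78 m
Pipe 2: V = 0.03105 m/s, Re = 7030, ε/D = 1.43×10^-5, f = 0.03411, h_2 = f(L/D)V²/2g = 0.002797 m
Series → Q common, losses add: H = Σh = 18.79 m

H ≈ 18.8 m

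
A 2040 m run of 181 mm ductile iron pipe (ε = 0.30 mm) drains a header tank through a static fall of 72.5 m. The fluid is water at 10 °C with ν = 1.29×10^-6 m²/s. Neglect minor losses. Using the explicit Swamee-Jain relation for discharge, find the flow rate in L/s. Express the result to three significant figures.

Q ≈ 60.4 L/s

Swamee-Jain (Type II): Q = -0.965·√(gD⁵h_f/L)·ln[ε/(3.7D) + √(3.17ν²L/(gD³h_f))]
√(gD⁵h_f/L) = √(9.81·0.181⁵·72.5/2040) = 0.008230
ε/(3.7D) = 4.48×10^-4; √(3.17ν²L/(gD³h_f)) = 5.05×10^-5
Q = -0.965·0.008230·ln(4.985×10^-4) = 0.06039 m³/s
Check: V = 2.35 m/s, Re = 3.29×10^5, f = 0.02306, h_f = 73.0 m ≈ 72.5 m ✓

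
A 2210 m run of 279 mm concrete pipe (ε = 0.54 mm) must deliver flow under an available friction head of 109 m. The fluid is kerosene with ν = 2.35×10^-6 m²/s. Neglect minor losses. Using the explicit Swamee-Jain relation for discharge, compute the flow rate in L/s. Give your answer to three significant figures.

Swamee-Jain (Type II): Q = -0.965·√(gD⁵h_f/L)·ln[ε/(3.7D) + √(3.17ν²L/(gD³h_f))]
√(gD⁵h_f/L) = √(9.81·0.279⁵·109/2210) = 0.02860
ε/(3.7D) = 5.23×10^-4; √(3.17ν²L/(gD³h_f)) = 4.08×10^-5
Q = -0.965·0.02860·ln(5.639×10^-4) = 0.2065 m³/s
Check: V = 3.38 m/s, Re = 4.01×10^5, f = 0.02381, h_f = 110 m ≈ 109 m ✓

Q ≈ 206 L/s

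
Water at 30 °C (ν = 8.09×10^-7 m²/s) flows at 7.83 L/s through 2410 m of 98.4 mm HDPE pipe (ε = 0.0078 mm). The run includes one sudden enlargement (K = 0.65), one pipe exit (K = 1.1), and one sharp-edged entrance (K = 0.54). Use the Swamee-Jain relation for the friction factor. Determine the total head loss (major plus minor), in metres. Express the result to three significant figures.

V = 4Q/(πD²) = 1.030 m/s; V²/2g = 0.05403 m
Re = 1.25×10^5, ε/D = 7.93×10^-5 → f = 0.01759 (Swamee-Jain)
Major: h_f = f(L/D)·V²/2g = 0.01759·24492·0.05403 = 23.27 m
Minor: ΣK = 2.29; h_m = ΣK·V²/2g = 0.1237 m
Total H_L = 23.27 + 0.1237 = 23.40 m

H_L ≈ 23.4 m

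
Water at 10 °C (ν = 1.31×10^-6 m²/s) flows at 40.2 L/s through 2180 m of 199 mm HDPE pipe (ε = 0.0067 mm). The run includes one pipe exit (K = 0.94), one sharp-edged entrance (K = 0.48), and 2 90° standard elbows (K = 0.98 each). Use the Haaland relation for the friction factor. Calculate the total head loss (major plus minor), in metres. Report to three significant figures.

H_L ≈ 15.0 m

V = 4Q/(πD²) = 1.292 m/s; V²/2g = 0.08515 m
Re = 1.96×10^5, ε/D = 3.37×10^-5 → f = 0.01577 (Haaland)
Major: h_f = f(L/D)·V²/2g = 0.01577·10955·0.08515 = 14.71 m
Minor: ΣK = 3.38; h_m = ΣK·V²/2g = 0.2878 m
Total H_L = 14.71 + 0.2878 = 15.00 m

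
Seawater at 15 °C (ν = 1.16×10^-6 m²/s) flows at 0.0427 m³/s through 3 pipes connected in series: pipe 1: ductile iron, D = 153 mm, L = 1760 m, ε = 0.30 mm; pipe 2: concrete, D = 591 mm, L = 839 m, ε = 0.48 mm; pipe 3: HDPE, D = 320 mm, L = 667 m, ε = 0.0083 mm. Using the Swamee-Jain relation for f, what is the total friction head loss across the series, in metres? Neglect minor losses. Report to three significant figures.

Pipe 1: V = 2.322 m/s, Re = 3.06×10^5, ε/D = 0.00196, f = 0.02404, h_1 = f(L/D)V²/2g = 76.04 m
Pipe 2: V = 0.1557 m/s, Re = 7.93×10^4, ε/D = 8.12×10^-4, f = 0.02223, h_2 = f(L/D)V²/2g = 0.03897 m
Pipe 3: V = 0.5309 m/s, Re = 1.46×10^5, ε/D = 2.59×10^-5, f = 0.01672, h_3 = f(L/D)V²/2g = 0.5006 m
Series → Q common, losses add: H = Σh = 76.58 m

H ≈ 76.6 m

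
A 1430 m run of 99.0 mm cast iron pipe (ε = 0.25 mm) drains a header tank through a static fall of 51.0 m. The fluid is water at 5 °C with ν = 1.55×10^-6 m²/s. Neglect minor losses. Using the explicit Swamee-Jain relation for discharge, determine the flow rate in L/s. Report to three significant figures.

Swamee-Jain (Type II): Q = -0.965·√(gD⁵h_f/L)·ln[ε/(3.7D) + √(3.17ν²L/(gD³h_f))]
√(gD⁵h_f/L) = √(9.81·0.0990⁵·51.0/1430) = 0.001824
ε/(3.7D) = 6.83×10^-4; √(3.17ν²L/(gD³h_f)) = 1.50×10^-4
Q = -0.965·0.001824·ln(8.323×10^-4) = 0.01248 m³/s
Check: V = 1.62 m/s, Re = 1.04×10^5, f = 0.02659, h_f = 51.5 m ≈ 51.0 m ✓

Q ≈ 12.5 L/s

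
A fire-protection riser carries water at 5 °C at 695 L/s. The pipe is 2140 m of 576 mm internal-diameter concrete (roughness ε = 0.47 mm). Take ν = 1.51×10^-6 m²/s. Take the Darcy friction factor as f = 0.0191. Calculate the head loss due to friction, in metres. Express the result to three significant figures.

V = 4Q/(πD²) = 4·0.695/(π·0.576²) = 2.667 m/s
h_f = f(L/D)V²/(2g) = 0.01910·(2140/0.576)·2.667²/(2·9.81) = 25.73 m

h_f ≈ 25.7 m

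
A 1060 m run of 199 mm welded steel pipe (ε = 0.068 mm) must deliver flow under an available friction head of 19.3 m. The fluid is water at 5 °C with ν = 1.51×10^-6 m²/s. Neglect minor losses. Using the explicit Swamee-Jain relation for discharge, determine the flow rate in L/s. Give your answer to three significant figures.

Q ≈ 62.8 L/s

Swamee-Jain (Type II): Q = -0.965·√(gD⁵h_f/L)·ln[ε/(3.7D) + √(3.17ν²L/(gD³h_f))]
√(gD⁵h_f/L) = √(9.81·0.199⁵·19.3/1060) = 0.007466
ε/(3.7D) = 9.24×10^-5; √(3.17ν²L/(gD³h_f)) = 7.17×10^-5
Q = -0.965·0.007466·ln(1.640×10^-4) = 0.06279 m³/s
Check: V = 2.02 m/s, Re = 2.66×10^5, f = 0.01754, h_f = 19.4 m ≈ 19.3 m ✓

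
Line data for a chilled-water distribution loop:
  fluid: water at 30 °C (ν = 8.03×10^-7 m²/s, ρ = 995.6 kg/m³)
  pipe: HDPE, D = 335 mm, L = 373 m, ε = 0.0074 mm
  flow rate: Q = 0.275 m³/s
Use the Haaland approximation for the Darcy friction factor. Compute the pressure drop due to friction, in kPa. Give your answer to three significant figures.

V = 4Q/(πD²) = 4·0.275/(π·0.335²) = 3.120 m/s
Re = VD/ν = 3.120·0.335/8.03×10^-7 = 1.30×10^6 → turbulent
ε/D = 0.0074/335 = 2.21×10^-5
Haaland: f = 0.01158
h_f = f(L/D)V²/(2g) = 0.01158·(373/0.335)·3.120²/(2·9.81) = 6.399 m
Δp = ρg·h_f = 995.6·9.81·6.399 = 62.50 kPa

Δp ≈ 62.5 kPa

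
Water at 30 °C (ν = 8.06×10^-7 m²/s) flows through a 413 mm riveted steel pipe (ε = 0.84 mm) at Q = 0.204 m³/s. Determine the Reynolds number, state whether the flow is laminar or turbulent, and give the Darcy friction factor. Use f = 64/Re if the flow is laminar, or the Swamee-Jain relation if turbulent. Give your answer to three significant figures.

Re ≈ 7.80×10^5; turbulent; f ≈ 0.0238

V = 4Q/(πD²) = 1.523 m/s
Re = VD/ν = 1.523·0.413/8.06×10^-7 = 7.80×10^5
Re > 4000 → turbulent; ε/D = 0.00203
Swamee-Jain: f = 0.02385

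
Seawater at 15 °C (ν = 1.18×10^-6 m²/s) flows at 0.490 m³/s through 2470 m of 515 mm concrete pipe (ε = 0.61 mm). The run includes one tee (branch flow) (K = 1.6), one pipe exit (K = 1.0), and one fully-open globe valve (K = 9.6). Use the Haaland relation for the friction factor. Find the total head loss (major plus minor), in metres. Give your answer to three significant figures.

H_L ≈ 31.5 m

V = 4Q/(πD²) = 2.352 m/s; V²/2g = 0.2820 m
Re = 1.03×10^6, ε/D = 0.00118 → f = 0.02074 (Haaland)
Major: h_f = f(L/D)·V²/2g = 0.02074·4796·0.2820 = 28.05 m
Minor: ΣK = 12.2; h_m = ΣK·V²/2g = 3.441 m
Total H_L = 28.05 + 3.441 = 31.50 m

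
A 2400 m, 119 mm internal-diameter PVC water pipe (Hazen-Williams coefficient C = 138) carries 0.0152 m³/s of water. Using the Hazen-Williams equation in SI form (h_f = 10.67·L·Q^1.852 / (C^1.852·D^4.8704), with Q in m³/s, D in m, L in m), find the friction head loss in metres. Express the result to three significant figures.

h_f = 10.67·2400·0.0152^1.852 / (138^1.852·0.119^4.8704) = 38.07 m

h_f ≈ 38.1 m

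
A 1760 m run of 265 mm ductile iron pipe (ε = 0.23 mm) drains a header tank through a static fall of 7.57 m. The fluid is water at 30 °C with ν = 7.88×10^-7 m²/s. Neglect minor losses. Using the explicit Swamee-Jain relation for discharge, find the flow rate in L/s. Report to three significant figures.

Swamee-Jain (Type II): Q = -0.965·√(gD⁵h_f/L)·ln[ε/(3.7D) + √(3.17ν²L/(gD³h_f))]
√(gD⁵h_f/L) = √(9.81·0.265⁵·7.57/1760) = 0.007426
ε/(3.7D) = 2.35×10^-4; √(3.17ν²L/(gD³h_f)) = 5.01×10^-5
Q = -0.965·0.007426·ln(2.846×10^-4) = 0.05850 m³/s
Check: V = 1.06 m/s, Re = 3.57×10^5, f = 0.02002, h_f = 7.62 m ≈ 7.57 m ✓

Q ≈ 58.5 L/s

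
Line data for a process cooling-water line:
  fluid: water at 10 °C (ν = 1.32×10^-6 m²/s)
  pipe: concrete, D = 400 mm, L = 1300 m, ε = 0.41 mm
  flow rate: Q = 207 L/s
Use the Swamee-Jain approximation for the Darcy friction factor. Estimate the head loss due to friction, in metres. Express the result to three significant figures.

h_f ≈ 9.20 m

V = 4Q/(πD²) = 4·0.207/(π·0.400²) = 1.647 m/s
Re = VD/ν = 1.647·0.400/1.32×10^-6 = 4.99×10^5 → turbulent
ε/D = 0.41/400 = 0.00102
Swamee-Jain: f = 0.02046
h_f = f(L/D)V²/(2g) = 0.02046·(1300/0.400)·1.647²/(2·9.81) = 9.198 m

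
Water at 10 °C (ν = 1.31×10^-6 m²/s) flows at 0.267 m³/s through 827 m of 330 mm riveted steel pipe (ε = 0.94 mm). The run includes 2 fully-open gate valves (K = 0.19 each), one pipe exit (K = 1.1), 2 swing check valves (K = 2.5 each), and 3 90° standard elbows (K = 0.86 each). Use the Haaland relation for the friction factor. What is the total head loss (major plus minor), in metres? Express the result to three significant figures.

H_L ≈ 36.9 m

V = 4Q/(πD²) = 3.122 m/s; V²/2g = 0.4967 m
Re = 7.86×10^5, ε/D = 0.00285 → f = 0.02600 (Haaland)
Major: h_f = f(L/D)·V²/2g = 0.02600·2506·0.4967 = 32.36 m
Minor: ΣK = 9.06; h_m = ΣK·V²/2g = 4.500 m
Total H_L = 32.36 + 4.500 = 36.86 m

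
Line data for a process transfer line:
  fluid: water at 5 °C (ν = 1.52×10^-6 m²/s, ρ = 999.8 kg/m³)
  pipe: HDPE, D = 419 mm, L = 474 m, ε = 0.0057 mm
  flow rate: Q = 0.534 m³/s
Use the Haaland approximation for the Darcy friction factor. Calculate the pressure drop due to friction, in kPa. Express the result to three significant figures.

V = 4Q/(πD²) = 4·0.534/(π·0.419²) = 3.873 m/s
Re = VD/ν = 3.873·0.419/1.52×10^-6 = 1.07×10^6 → turbulent
ε/D = 0.0057/419 = 1.36×10^-5
Haaland: f = 0.01172
h_f = f(L/D)V²/(2g) = 0.01172·(474/0.419)·3.873²/(2·9.81) = 10.14 m
Δp = ρg·h_f = 999.8·9.81·10.14 = 99.43 kPa

Δp ≈ 99.4 kPa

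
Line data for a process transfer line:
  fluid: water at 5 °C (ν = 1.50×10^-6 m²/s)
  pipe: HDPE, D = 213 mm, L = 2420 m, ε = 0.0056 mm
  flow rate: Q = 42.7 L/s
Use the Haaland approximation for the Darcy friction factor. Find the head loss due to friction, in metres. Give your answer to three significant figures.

h_f ≈ 13.4 m

V = 4Q/(πD²) = 4·0.0427/(π·0.213²) = 1.198 m/s
Re = VD/ν = 1.198·0.213/1.50×10^-6 = 1.70×10^5 → turbulent
ε/D = 0.0056/213 = 2.63×10^-5
Haaland: f = 0.01615
h_f = f(L/D)V²/(2g) = 0.01615·(2420/0.213)·1.198²/(2·9.81) = 13.43 m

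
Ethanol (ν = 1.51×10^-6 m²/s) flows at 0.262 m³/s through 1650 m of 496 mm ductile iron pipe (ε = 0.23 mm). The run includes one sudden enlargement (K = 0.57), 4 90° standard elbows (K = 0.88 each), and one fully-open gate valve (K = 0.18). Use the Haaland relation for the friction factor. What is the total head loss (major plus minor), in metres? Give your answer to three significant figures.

H_L ≈ 5.84 m

V = 4Q/(πD²) = 1.356 m/s; V²/2g = 0.09371 m
Re = 4.45×10^5, ε/D = 4.64×10^-4 → f = 0.01744 (Haaland)
Major: h_f = f(L/D)·V²/2g = 0.01744·3327·0.09371 = 5.437 m
Minor: ΣK = 4.27; h_m = ΣK·V²/2g = 0.4002 m
Total H_L = 5.437 + 0.4002 = 5.837 m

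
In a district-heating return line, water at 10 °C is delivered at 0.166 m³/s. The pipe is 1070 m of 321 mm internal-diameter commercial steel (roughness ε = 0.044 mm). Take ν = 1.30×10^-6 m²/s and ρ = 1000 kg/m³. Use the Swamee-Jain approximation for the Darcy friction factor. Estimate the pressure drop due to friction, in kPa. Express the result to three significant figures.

Δp ≈ 104 kPa

V = 4Q/(πD²) = 4·0.166/(π·0.321²) = 2.051 m/s
Re = VD/ν = 2.051·0.321/1.30×10^-6 = 5.06×10^5 → turbulent
ε/D = 0.044/321 = 1.37×10^-4
Swamee-Jain: f = 0.01486
h_f = f(L/D)V²/(2g) = 0.01486·(1070/0.321)·2.051²/(2·9.81) = 10.62 m
Δp = ρg·h_f = 1000·9.81·10.62 = 104.2 kPa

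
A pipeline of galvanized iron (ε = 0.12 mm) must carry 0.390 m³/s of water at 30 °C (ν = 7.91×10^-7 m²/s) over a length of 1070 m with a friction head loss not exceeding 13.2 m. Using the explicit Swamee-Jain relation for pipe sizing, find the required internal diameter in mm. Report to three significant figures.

Swamee-Jain (Type III): D = 0.66·[ε^1.25·(LQ²/(gh_f))^4.75 + ν·Q^9.4·(L/(gh_f))^5.2]^0.04
LQ²/(gh_f) = 1.257; L/(gh_f) = 8.263
Term 1 = ε^1.25·(…)^4.75 = 3.72×10^-5; Term 2 = ν·Q^9.4·(…)^5.2 = 6.66×10^-6
D = 0.66·(3.72×10^-5 + 6.66×10^-6)^0.04 = 0.4418 m = 442 mm
Check: V = 2.54 m/s, Re = 1.42×10^6, f = 0.01528, h_f = 12.2 m ≈ 13.2 m ✓

D ≈ 442 mm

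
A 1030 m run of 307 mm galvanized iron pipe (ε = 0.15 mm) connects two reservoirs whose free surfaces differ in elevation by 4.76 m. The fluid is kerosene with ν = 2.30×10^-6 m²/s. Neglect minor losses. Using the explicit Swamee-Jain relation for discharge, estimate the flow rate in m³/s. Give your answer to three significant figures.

Swamee-Jain (Type II): Q = -0.965·√(gD⁵h_f/L)·ln[ε/(3.7D) + √(3.17ν²L/(gD³h_f))]
√(gD⁵h_f/L) = √(9.81·0.307⁵·4.76/1030) = 0.01112
ε/(3.7D) = 1.32×10^-4; √(3.17ν²L/(gD³h_f)) = 1.13×10^-4
Q = -0.965·0.01112·ln(2.451×10^-4) = 0.08921 m³/s
Check: V = 1.21 m/s, Re = 1.61×10^5, f = 0.01928, h_f = 4.79 m ≈ 4.76 m ✓

Q ≈ 0.0892 m³/s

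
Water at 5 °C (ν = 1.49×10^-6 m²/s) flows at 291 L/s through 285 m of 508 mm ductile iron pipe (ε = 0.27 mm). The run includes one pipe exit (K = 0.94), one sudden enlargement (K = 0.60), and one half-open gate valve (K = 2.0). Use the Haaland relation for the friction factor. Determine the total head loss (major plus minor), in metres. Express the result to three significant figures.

V = 4Q/(πD²) = 1.436 m/s; V²/2g = 0.1051 m
Re = 4.90×10^5, ε/D = 5.31×10^-4 → f = 0.01779 (Haaland)
Major: h_f = f(L/D)·V²/2g = 0.01779·561.0·0.1051 = 1.049 m
Minor: ΣK = 3.54; h_m = ΣK·V²/2g = 0.3719 m
Total H_L = 1.049 + 0.3719 = 1.421 m

H_L ≈ 1.42 m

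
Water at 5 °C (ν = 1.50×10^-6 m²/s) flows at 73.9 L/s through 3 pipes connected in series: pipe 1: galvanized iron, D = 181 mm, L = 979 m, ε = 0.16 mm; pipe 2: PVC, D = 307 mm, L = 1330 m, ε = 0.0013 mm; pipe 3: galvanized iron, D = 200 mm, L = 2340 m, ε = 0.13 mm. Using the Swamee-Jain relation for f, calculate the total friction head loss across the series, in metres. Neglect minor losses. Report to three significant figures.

Pipe 1: V = 2.872 m/s, Re = 3.47×10^5, ε/D = 8.84×10^-4, f = 0.02011, h_1 = f(L/D)V²/2g = 45.74 m
Pipe 2: V = 0.9983 m/s, Re = 2.04×10^5, ε/D = 4.23×10^-6, f = 0.01551, h_2 = f(L/D)V²/2g = 3.413 m
Pipe 3: V = 2.352 m/s, Re = 3.14×10^5, ε/D = 6.50×10^-4, f = 0.01909, h_3 = f(L/D)V²/2g = 62.99 m
Series → Q common, losses add: H = Σh = 112.1 m

H ≈ 112 m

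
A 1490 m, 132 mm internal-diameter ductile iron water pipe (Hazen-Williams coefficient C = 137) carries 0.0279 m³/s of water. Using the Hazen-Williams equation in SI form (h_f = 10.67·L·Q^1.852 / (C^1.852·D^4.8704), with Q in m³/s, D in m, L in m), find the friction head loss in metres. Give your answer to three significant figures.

h_f ≈ 44.5 m

h_f = 10.67·1490·0.0279^1.852 / (137^1.852·0.132^4.8704) = 44.52 m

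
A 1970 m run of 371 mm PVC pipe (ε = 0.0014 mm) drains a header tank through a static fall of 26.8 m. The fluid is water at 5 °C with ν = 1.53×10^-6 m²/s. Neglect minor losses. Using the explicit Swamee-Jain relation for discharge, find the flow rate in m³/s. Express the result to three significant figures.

Swamee-Jain (Type II): Q = -0.965·√(gD⁵h_f/L)·ln[ε/(3.7D) + √(3.17ν²L/(gD³h_f))]
√(gD⁵h_f/L) = √(9.81·0.371⁵·26.8/1970) = 0.03063
ε/(3.7D) = 1.02×10^-6; √(3.17ν²L/(gD³h_f)) = 3.30×10^-5
Q = -0.965·0.03063·ln(3.402×10^-5) = 0.3041 m³/s
Check: V = 2.81 m/s, Re = 6.82×10^5, f = 0.01247, h_f = 26.7 m ≈ 26.8 m ✓

Q ≈ 0.304 m³/s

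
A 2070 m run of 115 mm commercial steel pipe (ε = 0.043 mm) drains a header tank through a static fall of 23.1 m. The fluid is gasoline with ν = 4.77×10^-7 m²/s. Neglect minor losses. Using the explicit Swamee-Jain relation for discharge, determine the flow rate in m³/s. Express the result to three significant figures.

Q ≈ 0.0125 m³/s

Swamee-Jain (Type II): Q = -0.965·√(gD⁵h_f/L)·ln[ε/(3.7D) + √(3.17ν²L/(gD³h_f))]
√(gD⁵h_f/L) = √(9.81·0.115⁵·23.1/2070) = 0.001484
ε/(3.7D) = 1.01×10^-4; √(3.17ν²L/(gD³h_f)) = 6.58×10^-5
Q = -0.965·0.001484·ln(1.669×10^-4) = 0.01246 m³/s
Check: V = 1.20 m/s, Re = 2.89×10^5, f = 0.01761, h_f = 23.2 m ≈ 23.1 m ✓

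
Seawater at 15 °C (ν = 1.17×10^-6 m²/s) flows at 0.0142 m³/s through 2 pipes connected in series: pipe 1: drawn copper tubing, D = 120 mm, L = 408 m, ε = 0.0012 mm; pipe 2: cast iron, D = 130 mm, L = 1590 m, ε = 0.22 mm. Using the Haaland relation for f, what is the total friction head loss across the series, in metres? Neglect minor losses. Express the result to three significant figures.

Pipe 1: V = 1.256 m/s, Re = 1.29×10^5, ε/D = 1.00×10^-5, f = 0.01696, h_1 = f(L/D)V²/2g = 4.634 m
Pipe 2: V = 1.070 m/s, Re = 1.19×10^5, ε/D = 0.00169, f = 0.02389, h_2 = f(L/D)V²/2g = 17.04 m
Series → Q common, losses add: H = Σh = 21.68 m

H ≈ 21.7 m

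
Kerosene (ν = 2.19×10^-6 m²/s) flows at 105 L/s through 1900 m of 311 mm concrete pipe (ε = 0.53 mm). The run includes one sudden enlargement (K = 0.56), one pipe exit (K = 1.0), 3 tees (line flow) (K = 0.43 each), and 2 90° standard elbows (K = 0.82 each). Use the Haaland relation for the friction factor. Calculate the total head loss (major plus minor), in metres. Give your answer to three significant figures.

V = 4Q/(πD²) = 1.382 m/s; V²/2g = 0.09738 m
Re = 1.96×10^5, ε/D = 0.00170 → f = 0.02339 (Haaland)
Major: h_f = f(L/D)·V²/2g = 0.02339·6109·0.09738 = 13.91 m
Minor: ΣK = 4.49; h_m = ΣK·V²/2g = 0.4372 m
Total H_L = 13.91 + 0.4372 = 14.35 m

H_L ≈ 14.4 m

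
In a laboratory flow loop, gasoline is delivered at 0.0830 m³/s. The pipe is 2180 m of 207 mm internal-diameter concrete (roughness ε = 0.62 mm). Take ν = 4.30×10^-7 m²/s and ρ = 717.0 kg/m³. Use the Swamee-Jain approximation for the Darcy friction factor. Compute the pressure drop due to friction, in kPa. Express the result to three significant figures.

V = 4Q/(πD²) = 4·0.0830/(π·0.207²) = 2.466 m/s
Re = VD/ν = 2.466·0.207/4.30×10^-7 = 1.19×10^6 → turbulent
ε/D = 0.62/207 = 0.00300
Swamee-Jain: f = 0.02633
h_f = f(L/D)V²/(2g) = 0.02633·(2180/0.207)·2.466²/(2·9.81) = 85.97 m
Δp = ρg·h_f = 717.0·9.81·85.97 = 604.7 kPa

Δp ≈ 605 kPa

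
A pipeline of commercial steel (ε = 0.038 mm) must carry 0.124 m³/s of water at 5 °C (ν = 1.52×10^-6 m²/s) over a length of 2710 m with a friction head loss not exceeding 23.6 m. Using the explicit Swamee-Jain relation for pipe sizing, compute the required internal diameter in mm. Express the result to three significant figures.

D ≈ 299 mm

Swamee-Jain (Type III): D = 0.66·[ε^1.25·(LQ²/(gh_f))^4.75 + ν·Q^9.4·(L/(gh_f))^5.2]^0.04
LQ²/(gh_f) = 0.1800; L/(gh_f) = 11.71
Term 1 = ε^1.25·(…)^4.75 = 8.65×10^-10; Term 2 = ν·Q^9.4·(…)^5.2 = 1.64×10^-9
D = 0.66·(8.65×10^-10 + 1.64×10^-9)^0.04 = 0.2989 m = 299 mm
Check: V = 1.77 m/s, Re = 3.48×10^5, f = 0.01540, h_f = 22.2 m ≈ 23.6 m ✓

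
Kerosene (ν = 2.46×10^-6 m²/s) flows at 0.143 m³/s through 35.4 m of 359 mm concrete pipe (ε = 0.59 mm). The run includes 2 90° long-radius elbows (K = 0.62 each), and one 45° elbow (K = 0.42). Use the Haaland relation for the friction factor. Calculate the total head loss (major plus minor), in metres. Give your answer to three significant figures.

H_L ≈ 0.401 m

V = 4Q/(πD²) = 1.413 m/s; V²/2g = 0.1017 m
Re = 2.06×10^5, ε/D = 0.00164 → f = 0.02316 (Haaland)
Major: h_f = f(L/D)·V²/2g = 0.02316·98.61·0.1017 = 0.2323 m
Minor: ΣK = 1.66; h_m = ΣK·V²/2g = 0.1689 m
Total H_L = 0.2323 + 0.1689 = 0.4011 m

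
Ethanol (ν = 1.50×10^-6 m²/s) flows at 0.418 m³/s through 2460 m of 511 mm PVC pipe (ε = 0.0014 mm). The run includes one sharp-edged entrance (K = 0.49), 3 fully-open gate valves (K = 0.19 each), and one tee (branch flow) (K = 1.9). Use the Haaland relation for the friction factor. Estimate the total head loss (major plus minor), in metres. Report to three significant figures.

V = 4Q/(πD²) = 2.038 m/s; V²/2g = 0.2117 m
Re = 6.94×10^5, ε/D = 2.74×10^-6 → f = 0.01237 (Haaland)
Major: h_f = f(L/D)·V²/2g = 0.01237·4814·0.2117 = 12.60 m
Minor: ΣK = 2.96; h_m = ΣK·V²/2g = 0.6267 m
Total H_L = 12.60 + 0.6267 = 13.23 m

H_L ≈ 13.2 m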